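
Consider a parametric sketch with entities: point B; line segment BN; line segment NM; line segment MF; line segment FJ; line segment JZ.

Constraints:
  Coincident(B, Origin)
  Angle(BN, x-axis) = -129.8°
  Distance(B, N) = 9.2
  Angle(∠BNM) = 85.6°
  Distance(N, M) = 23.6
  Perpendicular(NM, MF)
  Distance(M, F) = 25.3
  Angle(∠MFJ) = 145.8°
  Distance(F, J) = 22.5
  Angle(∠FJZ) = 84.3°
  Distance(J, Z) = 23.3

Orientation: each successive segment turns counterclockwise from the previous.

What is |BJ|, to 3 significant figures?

36.2

The perpendicularity gives MF at right angles to NM, so MF runs at 54.6°; with |MF| = 25.3, F = (28.0, -0.117). ∠MFJ = 145.8° gives FJ at 88.8° from the x-axis; with |FJ| = 22.5, J = (28.5, 22.4). Then |BJ| = |J − B| = 36.2.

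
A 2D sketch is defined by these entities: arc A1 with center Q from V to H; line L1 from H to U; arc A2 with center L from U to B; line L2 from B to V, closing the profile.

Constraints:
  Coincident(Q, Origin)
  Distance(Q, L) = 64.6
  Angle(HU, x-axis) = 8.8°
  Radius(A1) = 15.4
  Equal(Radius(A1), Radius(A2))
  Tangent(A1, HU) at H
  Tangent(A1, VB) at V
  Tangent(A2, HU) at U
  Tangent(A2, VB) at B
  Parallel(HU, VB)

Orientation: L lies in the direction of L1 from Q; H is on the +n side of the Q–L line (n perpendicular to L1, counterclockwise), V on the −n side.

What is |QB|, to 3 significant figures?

66.4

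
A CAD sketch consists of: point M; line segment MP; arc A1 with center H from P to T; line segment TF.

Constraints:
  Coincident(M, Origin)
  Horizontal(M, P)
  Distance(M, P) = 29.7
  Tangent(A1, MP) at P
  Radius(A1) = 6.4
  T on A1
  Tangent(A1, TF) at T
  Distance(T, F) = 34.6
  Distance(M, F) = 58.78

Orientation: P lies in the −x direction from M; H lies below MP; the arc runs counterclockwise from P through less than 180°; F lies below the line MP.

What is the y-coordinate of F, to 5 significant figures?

-38.269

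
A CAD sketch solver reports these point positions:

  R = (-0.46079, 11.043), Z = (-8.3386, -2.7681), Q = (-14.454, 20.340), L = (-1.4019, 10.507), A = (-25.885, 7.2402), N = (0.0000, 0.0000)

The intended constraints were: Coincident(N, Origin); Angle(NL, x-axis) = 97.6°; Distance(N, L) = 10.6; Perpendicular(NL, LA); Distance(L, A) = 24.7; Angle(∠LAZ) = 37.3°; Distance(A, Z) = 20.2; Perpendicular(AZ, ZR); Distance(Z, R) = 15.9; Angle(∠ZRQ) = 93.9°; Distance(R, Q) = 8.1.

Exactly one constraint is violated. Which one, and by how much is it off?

Distance(R, Q) = 8.1 — off by 8.70.

N = (0.00, 0.00) ✓; NL at 97.60° ✓; |NL| = 10.60 ✓; ∠(NL, LA) = 90.00° ✓; |LA| = 24.70 ✓; ∠LAZ = 37.30° ✓; |AZ| = 20.20 ✓; ∠(AZ, ZR) = 90.00° ✓; |ZR| = 15.90 ✓; ∠ZRQ = 93.90° ✓; |RQ| = 16.80 ✗.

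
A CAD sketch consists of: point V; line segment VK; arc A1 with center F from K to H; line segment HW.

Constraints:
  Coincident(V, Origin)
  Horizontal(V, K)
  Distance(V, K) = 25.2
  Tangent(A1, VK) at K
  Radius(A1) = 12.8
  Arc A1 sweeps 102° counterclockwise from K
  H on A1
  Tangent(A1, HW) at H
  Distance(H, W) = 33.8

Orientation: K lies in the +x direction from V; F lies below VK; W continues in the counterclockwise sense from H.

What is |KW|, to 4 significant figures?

48.83

V is at the origin; V and K share the same y with |VK| = 25.2 and K on the +x side, so K = (25.20, 0.000). Since A1 is tangent to VK there, FK ⟂ VK, so F = K + (0, -12.8) = (25.20, -12.80). On A1, K sits at bearing 90° from F; a 102° counterclockwise sweep puts H at bearing 192°, so H = F + 12.8·(cos 192°, sin 192°) = (12.68, -15.46). The tangent condition forces FH to be normal to HW, so HW runs along (−sin 192°, cos 192°); with |HW| = 33.8, W = (19.71, -48.52). Then |KW| = |W − K| = 48.83.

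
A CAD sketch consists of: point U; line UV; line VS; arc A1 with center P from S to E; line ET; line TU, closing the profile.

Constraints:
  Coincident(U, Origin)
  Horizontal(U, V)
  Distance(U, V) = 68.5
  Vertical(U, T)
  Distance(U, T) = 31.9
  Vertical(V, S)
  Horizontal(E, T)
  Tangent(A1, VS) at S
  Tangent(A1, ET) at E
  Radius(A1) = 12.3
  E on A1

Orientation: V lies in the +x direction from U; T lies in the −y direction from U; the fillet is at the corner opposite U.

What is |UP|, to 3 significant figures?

59.5

U is at the origin; UV is horizontal with |UV| = 68.5 and V on the +x side, so V = (68.5, 0.00). U and T share the same x with |UT| = 31.9 and T on the −y side, so T = (0.00, -31.9). The virtual corner opposite U is at (68.5, -31.9). The tangent condition forces PS to be normal to VS and since A1 is tangent to ET there, PE ⟂ ET, with radius 12.3, so the center P sits 12.3 in from both sides at P = (56.2, -19.6). Then |UP| = |P − U| = 59.5.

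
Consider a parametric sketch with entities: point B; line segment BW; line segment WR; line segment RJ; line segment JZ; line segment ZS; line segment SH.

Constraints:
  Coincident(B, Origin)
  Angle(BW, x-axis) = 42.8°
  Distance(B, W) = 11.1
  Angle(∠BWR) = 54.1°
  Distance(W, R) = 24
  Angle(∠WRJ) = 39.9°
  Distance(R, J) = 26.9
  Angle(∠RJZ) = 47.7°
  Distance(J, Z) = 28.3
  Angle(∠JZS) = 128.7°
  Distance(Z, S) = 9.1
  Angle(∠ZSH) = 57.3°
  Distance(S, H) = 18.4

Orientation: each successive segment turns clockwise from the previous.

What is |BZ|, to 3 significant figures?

20.1

B is at the origin; BW runs at 42.8° with length 11.1, so W = (8.14, 7.54). ∠BWR = 54.1° gives WR at -83.1° from the x-axis; with |WR| = 24.0, R = (11.0, -16.3). ∠WRJ = 39.9° gives RJ at 137° from the x-axis; with |RJ| = 26.9, J = (-8.58, 2.13). ∠RJZ = 47.7° gives JZ at 4.50° from the x-axis; with |JZ| = 28.3, Z = (19.6, 4.35). Then |BZ| = |Z − B| = 20.1.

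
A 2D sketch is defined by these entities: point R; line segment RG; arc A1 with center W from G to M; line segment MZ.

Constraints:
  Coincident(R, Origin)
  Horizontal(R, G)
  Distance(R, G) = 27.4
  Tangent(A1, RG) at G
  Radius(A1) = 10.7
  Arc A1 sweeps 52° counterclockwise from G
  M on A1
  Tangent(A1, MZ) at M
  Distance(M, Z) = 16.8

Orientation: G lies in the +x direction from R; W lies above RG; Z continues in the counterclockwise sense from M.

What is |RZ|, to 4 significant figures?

49.33

R is at the origin; RG is horizontal with |RG| = 27.4 and G on the +x side, so G = (27.40, 0.000). A1 meets RG tangentially, so WG is at right angles to RG, so W = G + (0, 10.7) = (27.40, 10.70). On A1, G sits at bearing -90° from W; a 52° counterclockwise sweep puts M at bearing -38°, so M = W + 10.7·(cos -38°, sin -38°) = (35.83, 4.112). The tangent condition forces WM to be normal to MZ, so MZ runs along (−sin -38°, cos -38°); with |MZ| = 16.8, Z = (46.17, 17.35). Then |RZ| = |Z − R| = 49.33.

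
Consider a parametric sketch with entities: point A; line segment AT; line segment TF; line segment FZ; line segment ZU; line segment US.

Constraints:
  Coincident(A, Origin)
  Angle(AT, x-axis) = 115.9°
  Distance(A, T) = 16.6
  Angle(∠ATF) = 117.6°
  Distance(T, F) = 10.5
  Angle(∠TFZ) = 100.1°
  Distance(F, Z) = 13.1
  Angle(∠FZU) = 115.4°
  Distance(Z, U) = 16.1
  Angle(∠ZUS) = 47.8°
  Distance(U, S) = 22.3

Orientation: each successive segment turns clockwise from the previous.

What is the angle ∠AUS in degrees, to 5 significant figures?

51.106°

A is at the origin; AT runs at 115.9° with length 16.6, so T = (-7.2509, 14.933). ∠ATF = 117.6° gives TF at 53.500° from the x-axis; with |TF| = 10.5, F = (-1.0053, 23.373). ∠TFZ = 100.1° gives FZ at -26.400° from the x-axis; with |FZ| = 13.1, Z = (10.729, 17.548). ∠FZU = 115.4° gives ZU at -91.000° from the x-axis; with |ZU| = 16.1, U = (10.448, 1.4509). ∠ZUS = 47.8° gives US at 136.80° from the x-axis; with |US| = 22.3, S = (-5.8084, 16.716). Then cos ∠AUS = UA·US / (|UA||US|), giving 51.106°.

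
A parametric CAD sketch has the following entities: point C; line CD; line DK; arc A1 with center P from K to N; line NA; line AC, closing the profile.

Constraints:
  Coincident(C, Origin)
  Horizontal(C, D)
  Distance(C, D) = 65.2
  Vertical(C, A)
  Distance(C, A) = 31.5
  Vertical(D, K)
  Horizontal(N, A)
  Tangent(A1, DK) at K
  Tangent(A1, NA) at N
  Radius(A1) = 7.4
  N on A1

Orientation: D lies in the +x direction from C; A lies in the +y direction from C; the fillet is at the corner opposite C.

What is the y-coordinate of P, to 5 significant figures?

24.100

C is at the origin; CD is horizontal with |CD| = 65.2 and D on the +x side, so D = (65.200, 0.0000). CA is vertical with |CA| = 31.5 and A on the +y side, so A = (0.0000, 31.500). The virtual corner opposite C is at (65.200, 31.500). Since A1 is tangent to DK there, PK ⟂ DK and the tangent condition forces PN to be normal to NA, with radius 7.4, so the center P sits 7.4 in from both sides at P = (57.800, 24.100). So P.y = 24.100.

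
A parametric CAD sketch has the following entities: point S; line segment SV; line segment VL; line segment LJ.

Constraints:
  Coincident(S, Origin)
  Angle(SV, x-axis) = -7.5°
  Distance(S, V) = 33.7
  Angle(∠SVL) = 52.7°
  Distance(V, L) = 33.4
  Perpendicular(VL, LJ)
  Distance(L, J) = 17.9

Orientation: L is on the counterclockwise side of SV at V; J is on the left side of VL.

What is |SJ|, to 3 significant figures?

15.7

∠SVL = 52.7°, so VL runs at -7.5° + (180° − 52.7°) = 120° from the x-axis; with |VL| = 33.4, L = V + 33.4·(cos 120°, sin 120°) = (16.8, 24.6). VL is perpendicular to LJ; with |LJ| = 17.9 on the left of VL, J = L + 17.9·(-0.868, -0.497) = (1.28, 15.7). Then |SJ| = |J − S| = 15.7.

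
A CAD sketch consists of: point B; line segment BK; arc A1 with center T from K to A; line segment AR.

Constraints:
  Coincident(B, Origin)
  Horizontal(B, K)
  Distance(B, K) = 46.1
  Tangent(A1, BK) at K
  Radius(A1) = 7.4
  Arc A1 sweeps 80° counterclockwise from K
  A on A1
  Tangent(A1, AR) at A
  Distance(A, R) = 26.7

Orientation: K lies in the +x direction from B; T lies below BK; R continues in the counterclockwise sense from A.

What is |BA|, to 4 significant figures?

39.29

B is at the origin; B and K share the same y with |BK| = 46.1 and K on the +x side, so K = (46.10, 0.000). A1 meets BK tangentially, so TK is at right angles to BK, so T = K + (0, -7.4) = (46.10, -7.400). On A1, K sits at bearing 90° from T; an 80° counterclockwise sweep puts A at bearing 170°, so A = T + 7.4·(cos 170°, sin 170°) = (38.81, -6.115). Then |BA| = |A − B| = 39.29.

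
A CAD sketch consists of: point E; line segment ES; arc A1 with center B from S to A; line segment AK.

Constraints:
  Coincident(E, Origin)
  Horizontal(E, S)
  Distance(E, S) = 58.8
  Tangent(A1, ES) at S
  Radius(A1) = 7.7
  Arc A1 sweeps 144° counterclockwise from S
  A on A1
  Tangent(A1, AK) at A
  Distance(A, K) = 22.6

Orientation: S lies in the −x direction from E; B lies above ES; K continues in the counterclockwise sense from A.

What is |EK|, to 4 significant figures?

77.49

E is at the origin; E and S share the same y with |ES| = 58.8 and S on the −x side, so S = (-58.80, 0.000). A1 meets ES tangentially, so BS is at right angles to ES, so B = S + (0, 7.7) = (-58.80, 7.700). On A1, S sits at bearing -90° from B; a 144° counterclockwise sweep puts A at bearing 54°, so A = B + 7.7·(cos 54°, sin 54°) = (-54.27, 13.93). Tangency of A1 to AK means the radius BA is perpendicular to AK, so AK runs along (−sin 54°, cos 54°); with |AK| = 22.6, K = (-72.56, 27.21). Then |EK| = |K − E| = 77.49.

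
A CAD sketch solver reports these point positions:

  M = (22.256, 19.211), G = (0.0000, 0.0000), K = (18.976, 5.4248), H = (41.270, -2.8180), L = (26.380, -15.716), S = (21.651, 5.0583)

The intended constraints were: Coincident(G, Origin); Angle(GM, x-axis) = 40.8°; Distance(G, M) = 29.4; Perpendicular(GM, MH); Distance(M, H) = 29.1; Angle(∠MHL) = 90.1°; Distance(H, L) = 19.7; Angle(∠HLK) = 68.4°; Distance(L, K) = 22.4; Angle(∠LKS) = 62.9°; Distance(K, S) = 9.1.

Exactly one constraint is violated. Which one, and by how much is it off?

Distance(K, S) = 9.1 — off by 6.40.

G = (0.00, 0.00) ✓; GM at 40.80° ✓; |GM| = 29.40 ✓; ∠(GM, MH) = 90.00° ✓; |MH| = 29.10 ✓; ∠MHL = 90.10° ✓; |HL| = 19.70 ✓; ∠HLK = 68.40° ✓; |LK| = 22.40 ✓; ∠LKS = 62.90° ✓; |KS| = 2.700 ✗.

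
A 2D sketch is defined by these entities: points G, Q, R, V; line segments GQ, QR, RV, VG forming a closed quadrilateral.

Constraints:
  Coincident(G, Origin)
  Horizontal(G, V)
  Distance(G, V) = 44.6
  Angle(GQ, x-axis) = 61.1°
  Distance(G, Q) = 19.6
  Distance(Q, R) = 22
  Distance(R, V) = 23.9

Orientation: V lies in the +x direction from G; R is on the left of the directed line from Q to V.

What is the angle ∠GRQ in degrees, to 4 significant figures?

25.34°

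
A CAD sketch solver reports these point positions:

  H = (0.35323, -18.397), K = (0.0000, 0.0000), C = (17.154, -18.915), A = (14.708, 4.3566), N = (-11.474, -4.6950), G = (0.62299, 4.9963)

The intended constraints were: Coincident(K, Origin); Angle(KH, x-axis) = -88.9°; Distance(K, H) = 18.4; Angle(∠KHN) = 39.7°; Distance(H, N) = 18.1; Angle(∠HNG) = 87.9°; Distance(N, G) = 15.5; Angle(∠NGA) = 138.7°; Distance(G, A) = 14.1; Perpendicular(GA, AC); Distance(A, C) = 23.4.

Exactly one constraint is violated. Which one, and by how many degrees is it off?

Perpendicular(GA, AC) — off by 8.60°.

K = (0.00, 0.00) ✓; KH at -88.90° ✓; |KH| = 18.40 ✓; ∠KHN = 39.70° ✓; |HN| = 18.10 ✓; ∠HNG = 87.90° ✓; |NG| = 15.50 ✓; ∠NGA = 138.7° ✓; |GA| = 14.10 ✓; ∠(GA, AC) = 81.40° ✗; |AC| = 23.40 ✓.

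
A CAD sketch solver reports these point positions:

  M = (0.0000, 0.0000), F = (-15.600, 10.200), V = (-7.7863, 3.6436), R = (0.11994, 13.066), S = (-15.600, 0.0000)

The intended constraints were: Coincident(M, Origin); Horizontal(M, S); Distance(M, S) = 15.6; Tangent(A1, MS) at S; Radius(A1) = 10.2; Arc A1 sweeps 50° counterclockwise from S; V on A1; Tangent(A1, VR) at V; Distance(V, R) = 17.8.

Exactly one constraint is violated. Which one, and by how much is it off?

Distance(V, R) = 17.8 — off by 5.50.

M = (0.00, 0.00) ✓; M.y = 0.00, S.y = 0.00 ✓; |MS| = 15.60 ✓; ∠(FS, SM) = 90.00° ✓; |FS| = 10.20 ✓; bearing(F→V) − bearing(F→S) = 50.00° ✓; |FV| = 10.20 ✓; ∠(FV, VR) = 90.00° ✓; |VR| = 12.30 ✗.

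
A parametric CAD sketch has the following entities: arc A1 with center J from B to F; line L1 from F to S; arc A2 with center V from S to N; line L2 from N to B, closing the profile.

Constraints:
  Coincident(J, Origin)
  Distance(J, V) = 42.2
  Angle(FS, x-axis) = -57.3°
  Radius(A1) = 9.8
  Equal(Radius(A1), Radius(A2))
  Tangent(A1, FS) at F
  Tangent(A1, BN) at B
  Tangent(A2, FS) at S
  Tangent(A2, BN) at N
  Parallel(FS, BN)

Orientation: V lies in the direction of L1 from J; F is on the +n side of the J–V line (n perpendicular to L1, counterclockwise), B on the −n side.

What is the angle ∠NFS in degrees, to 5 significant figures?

24.913°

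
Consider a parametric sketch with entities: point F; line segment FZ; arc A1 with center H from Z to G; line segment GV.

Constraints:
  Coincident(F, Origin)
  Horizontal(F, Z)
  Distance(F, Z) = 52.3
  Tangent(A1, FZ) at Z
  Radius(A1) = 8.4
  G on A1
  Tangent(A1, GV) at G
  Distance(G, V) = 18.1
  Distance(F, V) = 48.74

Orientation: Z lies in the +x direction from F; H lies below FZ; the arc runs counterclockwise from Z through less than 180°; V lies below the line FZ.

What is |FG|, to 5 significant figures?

44.575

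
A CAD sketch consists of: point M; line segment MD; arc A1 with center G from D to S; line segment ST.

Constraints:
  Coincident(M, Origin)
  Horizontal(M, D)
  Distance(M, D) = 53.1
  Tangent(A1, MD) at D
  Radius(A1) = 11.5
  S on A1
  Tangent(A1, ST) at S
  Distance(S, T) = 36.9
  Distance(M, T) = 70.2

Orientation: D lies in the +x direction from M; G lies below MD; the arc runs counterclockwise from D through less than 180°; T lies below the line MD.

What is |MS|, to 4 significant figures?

44.06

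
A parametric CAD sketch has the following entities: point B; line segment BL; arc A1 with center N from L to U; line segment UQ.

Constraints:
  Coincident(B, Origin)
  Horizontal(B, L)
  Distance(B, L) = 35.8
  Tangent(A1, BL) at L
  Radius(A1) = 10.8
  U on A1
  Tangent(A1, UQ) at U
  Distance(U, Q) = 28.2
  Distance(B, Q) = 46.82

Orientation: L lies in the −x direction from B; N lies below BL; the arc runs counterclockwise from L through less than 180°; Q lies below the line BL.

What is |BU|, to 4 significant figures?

47.47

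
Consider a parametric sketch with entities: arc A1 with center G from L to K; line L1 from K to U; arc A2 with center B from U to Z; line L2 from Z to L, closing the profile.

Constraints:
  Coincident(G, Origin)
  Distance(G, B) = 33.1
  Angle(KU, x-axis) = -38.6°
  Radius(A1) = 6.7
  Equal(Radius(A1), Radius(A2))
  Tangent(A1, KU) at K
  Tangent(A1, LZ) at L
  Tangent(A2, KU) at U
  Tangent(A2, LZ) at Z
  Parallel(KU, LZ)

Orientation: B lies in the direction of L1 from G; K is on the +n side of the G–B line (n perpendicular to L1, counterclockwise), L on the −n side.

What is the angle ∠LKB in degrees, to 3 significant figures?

78.6°

The slot axis is L1's direction at -38.6°, so u = (cos -38.6°, sin -38.6°) = (0.782, -0.624) and n = (−sin -38.6°, cos -38.6°) = (0.624, 0.782). G is at the origin and B lies 33.1 along u from G, so B = 33.1·u = (25.9, -20.7). Tangency of A1 to both parallel lines with radius 6.7 puts K and L at G ± 6.7·n: K = (4.18, 5.24), L = (-4.18, -5.24). Then cos ∠LKB = KL·KB / (|KL||KB|), giving 78.6°.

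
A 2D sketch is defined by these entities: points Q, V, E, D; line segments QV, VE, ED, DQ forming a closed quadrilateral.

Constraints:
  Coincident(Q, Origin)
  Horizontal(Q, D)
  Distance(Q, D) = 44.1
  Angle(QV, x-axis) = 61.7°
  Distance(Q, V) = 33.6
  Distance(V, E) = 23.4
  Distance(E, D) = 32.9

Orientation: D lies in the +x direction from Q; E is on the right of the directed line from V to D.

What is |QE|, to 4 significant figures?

13.54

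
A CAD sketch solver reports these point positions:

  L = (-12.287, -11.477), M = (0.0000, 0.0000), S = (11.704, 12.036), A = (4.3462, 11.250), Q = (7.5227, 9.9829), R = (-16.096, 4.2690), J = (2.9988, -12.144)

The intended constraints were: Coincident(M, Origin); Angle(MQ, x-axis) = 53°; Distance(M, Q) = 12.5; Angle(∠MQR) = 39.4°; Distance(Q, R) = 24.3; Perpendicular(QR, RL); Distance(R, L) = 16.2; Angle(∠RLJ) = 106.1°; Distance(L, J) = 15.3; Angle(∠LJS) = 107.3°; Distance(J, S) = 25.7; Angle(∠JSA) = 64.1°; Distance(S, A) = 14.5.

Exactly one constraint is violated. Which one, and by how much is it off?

Distance(S, A) = 14.5 — off by 7.10.

M = (0.00, 0.00) ✓; MQ at 53.00° ✓; |MQ| = 12.50 ✓; ∠MQR = 39.40° ✓; |QR| = 24.30 ✓; ∠(QR, RL) = 90.00° ✓; |RL| = 16.20 ✓; ∠RLJ = 106.1° ✓; |LJ| = 15.30 ✓; ∠LJS = 107.3° ✓; |JS| = 25.70 ✓; ∠JSA = 64.10° ✓; |SA| = 7.400 ✗.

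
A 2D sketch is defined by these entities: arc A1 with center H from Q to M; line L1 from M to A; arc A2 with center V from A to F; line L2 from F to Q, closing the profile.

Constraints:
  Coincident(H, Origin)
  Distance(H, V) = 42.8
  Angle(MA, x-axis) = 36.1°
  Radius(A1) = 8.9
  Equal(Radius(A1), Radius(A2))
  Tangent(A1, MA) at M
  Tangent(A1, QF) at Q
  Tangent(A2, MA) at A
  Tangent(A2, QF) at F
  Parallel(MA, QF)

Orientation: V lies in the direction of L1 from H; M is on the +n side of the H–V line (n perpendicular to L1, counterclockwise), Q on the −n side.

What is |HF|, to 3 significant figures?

43.7

The slot axis is L1's direction at 36.1°, so u = (cos 36.1°, sin 36.1°) = (0.808, 0.589) and n = (−sin 36.1°, cos 36.1°) = (-0.589, 0.808). H is at the origin and V lies 42.8 along u from H, so V = 42.8·u = (34.6, 25.2). Tangency of A1 to both parallel lines with radius 8.9 puts M and Q at H ± 8.9·n: M = (-5.24, 7.19), Q = (5.24, -7.19). Equal radii place A and F the same way about V: A = V + 8.9·n = (29.3, 32.4), F = V − 8.9·n = (39.8, 18.0). Then |HF| = |F − H| = 43.7.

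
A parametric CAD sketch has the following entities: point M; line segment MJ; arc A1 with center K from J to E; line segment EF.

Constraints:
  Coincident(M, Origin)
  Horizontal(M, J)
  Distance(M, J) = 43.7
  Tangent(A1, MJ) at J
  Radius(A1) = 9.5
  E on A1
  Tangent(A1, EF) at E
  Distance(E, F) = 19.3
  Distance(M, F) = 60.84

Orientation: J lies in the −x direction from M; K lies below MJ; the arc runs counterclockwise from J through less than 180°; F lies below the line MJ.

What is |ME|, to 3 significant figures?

54.0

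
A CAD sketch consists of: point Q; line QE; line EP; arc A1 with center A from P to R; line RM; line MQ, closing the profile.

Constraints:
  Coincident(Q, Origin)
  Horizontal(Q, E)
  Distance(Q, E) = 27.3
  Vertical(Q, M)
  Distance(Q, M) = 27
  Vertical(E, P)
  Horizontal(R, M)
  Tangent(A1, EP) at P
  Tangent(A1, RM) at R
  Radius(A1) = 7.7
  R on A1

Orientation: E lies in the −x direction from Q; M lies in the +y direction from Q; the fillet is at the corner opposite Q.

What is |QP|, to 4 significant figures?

33.43

Q is at the origin; QE is horizontal with |QE| = 27.3 and E on the −x side, so E = (-27.30, 0.000). QM is vertical with |QM| = 27.0 and M on the +y side, so M = (0.000, 27.00). The virtual corner opposite Q is at (-27.30, 27.00). Since A1 is tangent to EP there, AP ⟂ EP and since A1 is tangent to RM there, AR ⟂ RM, with radius 7.7, so the center A sits 7.7 in from both sides at A = (-19.60, 19.30). That places the tangent points at P = (-27.30, 19.30) on EP and R = (-19.60, 27.00) on RM. Then |QP| = |P − Q| = 33.43.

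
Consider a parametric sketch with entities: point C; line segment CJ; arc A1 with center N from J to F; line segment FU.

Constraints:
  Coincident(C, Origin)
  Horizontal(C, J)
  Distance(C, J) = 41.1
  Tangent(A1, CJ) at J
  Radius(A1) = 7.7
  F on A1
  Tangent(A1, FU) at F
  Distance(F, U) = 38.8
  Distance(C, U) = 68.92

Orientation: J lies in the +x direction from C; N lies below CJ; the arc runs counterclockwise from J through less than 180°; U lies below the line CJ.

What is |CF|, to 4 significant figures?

35.96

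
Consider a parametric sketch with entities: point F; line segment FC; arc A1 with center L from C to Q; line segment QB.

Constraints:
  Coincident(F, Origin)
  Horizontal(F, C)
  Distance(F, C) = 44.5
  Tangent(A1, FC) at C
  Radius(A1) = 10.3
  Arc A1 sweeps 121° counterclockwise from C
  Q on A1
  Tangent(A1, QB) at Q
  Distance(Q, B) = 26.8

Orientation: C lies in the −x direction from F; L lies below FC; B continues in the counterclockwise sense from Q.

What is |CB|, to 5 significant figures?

38.896

F is at the origin; F and C share the same y with |FC| = 44.5 and C on the −x side, so C = (-44.500, 0.0000). A1 meets FC tangentially, so LC is at right angles to FC, so L = C + (0, -10.3) = (-44.500, -10.300). On A1, C sits at bearing 90° from L; a 121° counterclockwise sweep puts Q at bearing 211°, so Q = L + 10.3·(cos 211°, sin 211°) = (-53.329, -15.605). Since A1 is tangent to QB there, LQ ⟂ QB, so QB runs along (−sin 211°, cos 211°); with |QB| = 26.8, B = (-39.526, -38.577). Then |CB| = |B − C| = 38.896.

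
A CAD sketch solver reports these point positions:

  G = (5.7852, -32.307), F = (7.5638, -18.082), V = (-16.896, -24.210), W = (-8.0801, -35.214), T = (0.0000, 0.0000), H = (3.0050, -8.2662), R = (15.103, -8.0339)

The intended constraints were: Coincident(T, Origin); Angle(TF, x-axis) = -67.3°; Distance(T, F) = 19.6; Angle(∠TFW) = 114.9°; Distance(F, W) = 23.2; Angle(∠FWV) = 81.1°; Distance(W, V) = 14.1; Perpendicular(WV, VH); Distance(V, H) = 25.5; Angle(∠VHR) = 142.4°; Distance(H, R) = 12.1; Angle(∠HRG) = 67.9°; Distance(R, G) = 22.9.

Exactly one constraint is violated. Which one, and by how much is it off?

Distance(R, G) = 22.9 — off by 3.10.

T = (0.00, 0.00) ✓; TF at -67.30° ✓; |TF| = 19.60 ✓; ∠TFW = 114.9° ✓; |FW| = 23.20 ✓; ∠FWV = 81.10° ✓; |WV| = 14.10 ✓; ∠(WV, VH) = 90.00° ✓; |VH| = 25.50 ✓; ∠VHR = 142.4° ✓; |HR| = 12.10 ✓; ∠HRG = 67.90° ✓; |RG| = 26.00 ✗.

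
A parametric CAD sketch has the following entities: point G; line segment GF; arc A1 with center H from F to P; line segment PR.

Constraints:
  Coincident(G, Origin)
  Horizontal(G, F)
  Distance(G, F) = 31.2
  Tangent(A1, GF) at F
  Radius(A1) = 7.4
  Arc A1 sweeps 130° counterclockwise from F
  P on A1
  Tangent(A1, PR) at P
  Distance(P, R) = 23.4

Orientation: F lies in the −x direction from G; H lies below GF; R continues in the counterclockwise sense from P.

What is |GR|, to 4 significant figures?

37.17

G is at the origin; GF is horizontal with |GF| = 31.2 and F on the −x side, so F = (-31.20, 0.000). Tangency of A1 to GF means the radius HF is perpendicular to GF, so H = F + (0, -7.4) = (-31.20, -7.400). On A1, F sits at bearing 90° from H; a 130° counterclockwise sweep puts P at bearing 220°, so P = H + 7.4·(cos 220°, sin 220°) = (-36.87, -12.16). Tangency of A1 to PR means the radius HP is perpendicular to PR, so PR runs along (−sin 220°, cos 220°); with |PR| = 23.4, R = (-21.83, -30.08). Then |GR| = |R − G| = 37.17.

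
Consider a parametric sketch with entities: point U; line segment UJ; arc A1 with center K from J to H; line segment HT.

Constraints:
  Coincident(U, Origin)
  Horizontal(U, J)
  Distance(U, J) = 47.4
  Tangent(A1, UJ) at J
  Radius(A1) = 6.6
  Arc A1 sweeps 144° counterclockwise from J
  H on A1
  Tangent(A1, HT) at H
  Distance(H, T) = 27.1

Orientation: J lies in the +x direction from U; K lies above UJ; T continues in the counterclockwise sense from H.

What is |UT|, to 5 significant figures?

40.477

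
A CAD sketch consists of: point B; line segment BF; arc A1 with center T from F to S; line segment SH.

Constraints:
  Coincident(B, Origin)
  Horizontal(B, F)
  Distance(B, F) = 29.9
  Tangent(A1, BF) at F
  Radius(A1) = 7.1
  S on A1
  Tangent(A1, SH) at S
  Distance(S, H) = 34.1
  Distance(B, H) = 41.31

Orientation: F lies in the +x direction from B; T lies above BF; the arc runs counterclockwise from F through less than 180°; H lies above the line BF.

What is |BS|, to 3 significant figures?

37.3

B is at the origin; BF is horizontal with |BF| = 29.9 and F on the +x side, so F = (29.9, 0.00). The tangent condition forces TF to be normal to BF, so T = F + (0, 7.1) = (29.9, 7.10). Since TS ⟂ SH (tangency), |TH| = √(7.1² + 34.1²) = 34.8 regardless of where S sits on A1. So H lies on both circle(B, 41.31) and circle(T, 34.8); the above-BF intersection is H = (14.9, 38.5). S is the foot of the tangent from H: S = (35.5, 11.4).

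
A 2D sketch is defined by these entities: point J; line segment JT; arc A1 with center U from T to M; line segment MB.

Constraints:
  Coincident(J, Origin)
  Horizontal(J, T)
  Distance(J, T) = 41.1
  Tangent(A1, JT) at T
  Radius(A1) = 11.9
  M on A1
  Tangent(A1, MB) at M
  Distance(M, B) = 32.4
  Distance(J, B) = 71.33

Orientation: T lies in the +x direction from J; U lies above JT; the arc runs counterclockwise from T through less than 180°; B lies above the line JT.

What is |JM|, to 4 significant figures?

53.86

J is at the origin; JT is horizontal with |JT| = 41.1 and T on the +x side, so T = (41.10, 0.000). A1 meets JT tangentially, so UT is at right angles to JT, so U = T + (0, 11.9) = (41.10, 11.90). Since UM ⟂ MB (tangency), |UB| = √(11.9² + 32.4²) = 34.52 regardless of where M sits on A1. So B lies on both circle(J, 71.33) and circle(U, 34.52); the above-JT intersection is B = (57.43, 42.31). M is the foot of the tangent from B: M = (52.88, 10.23).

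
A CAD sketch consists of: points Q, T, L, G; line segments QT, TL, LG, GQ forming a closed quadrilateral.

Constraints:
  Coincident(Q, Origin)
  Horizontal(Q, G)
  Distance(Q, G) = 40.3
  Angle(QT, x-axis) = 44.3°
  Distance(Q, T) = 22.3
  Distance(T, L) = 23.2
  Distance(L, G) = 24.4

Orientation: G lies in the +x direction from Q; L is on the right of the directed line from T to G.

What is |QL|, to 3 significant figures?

18.7

Checks: |TL| = 23.20 ✓; |LG| = 24.40 ✓.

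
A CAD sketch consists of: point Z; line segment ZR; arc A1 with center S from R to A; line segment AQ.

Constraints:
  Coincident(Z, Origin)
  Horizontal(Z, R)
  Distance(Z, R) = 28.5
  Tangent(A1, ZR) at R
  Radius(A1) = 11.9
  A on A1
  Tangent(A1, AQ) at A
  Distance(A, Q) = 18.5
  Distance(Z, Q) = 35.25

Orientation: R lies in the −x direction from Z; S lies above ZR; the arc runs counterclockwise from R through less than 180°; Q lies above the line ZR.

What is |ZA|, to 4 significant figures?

20.65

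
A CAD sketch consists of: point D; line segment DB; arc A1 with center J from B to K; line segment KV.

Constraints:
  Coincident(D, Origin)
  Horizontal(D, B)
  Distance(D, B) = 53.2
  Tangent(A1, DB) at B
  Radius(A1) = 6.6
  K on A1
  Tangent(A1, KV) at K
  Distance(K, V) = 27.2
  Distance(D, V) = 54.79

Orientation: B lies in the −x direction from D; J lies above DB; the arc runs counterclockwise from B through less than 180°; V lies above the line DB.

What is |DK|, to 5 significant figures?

47.009

D is at the origin; D and B share the same y with |DB| = 53.2 and B on the −x side, so B = (-53.200, 0.0000). The tangent condition forces JB to be normal to DB, so J = B + (0, 6.6) = (-53.200, 6.6000). Since JK ⟂ KV (tangency), |JV| = √(6.6² + 27.2²) = 27.989 regardless of where K sits on A1. So V lies on both circle(D, 54.79) and circle(J, 27.989); the above-DB intersection is V = (-43.772, 32.954). K is the foot of the tangent from V: K = (-46.637, 5.9049).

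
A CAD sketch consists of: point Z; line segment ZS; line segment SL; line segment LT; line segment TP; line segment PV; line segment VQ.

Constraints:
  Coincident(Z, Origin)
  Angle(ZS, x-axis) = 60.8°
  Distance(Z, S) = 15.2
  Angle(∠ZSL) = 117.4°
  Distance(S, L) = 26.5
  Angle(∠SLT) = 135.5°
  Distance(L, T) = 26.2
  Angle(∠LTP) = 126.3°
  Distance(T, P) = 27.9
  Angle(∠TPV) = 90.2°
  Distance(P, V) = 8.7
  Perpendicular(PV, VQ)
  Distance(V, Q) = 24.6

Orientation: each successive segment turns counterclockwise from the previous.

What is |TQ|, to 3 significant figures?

9.40

Z is at the origin; ZS runs at 60.8° with length 15.2, so S = (7.42, 13.3). ∠ZSL = 117.4° gives SL at 123° from the x-axis; with |SL| = 26.5, L = (-7.17, 35.4). ∠SLT = 135.5° gives LT at 168° from the x-axis; with |LT| = 26.2, T = (-32.8, 40.9). ∠LTP = 126.3° gives TP at -138° from the x-axis; with |TP| = 27.9, P = (-53.7, 22.4). ∠TPV = 90.2° gives PV at -48.6° from the x-axis; with |PV| = 8.7, V = (-47.9, 15.8). PV is perpendicular to VQ, so VQ runs at 41.4°; with |VQ| = 24.6, Q = (-29.4, 32.1). Then |TQ| = |Q − T| = 9.40.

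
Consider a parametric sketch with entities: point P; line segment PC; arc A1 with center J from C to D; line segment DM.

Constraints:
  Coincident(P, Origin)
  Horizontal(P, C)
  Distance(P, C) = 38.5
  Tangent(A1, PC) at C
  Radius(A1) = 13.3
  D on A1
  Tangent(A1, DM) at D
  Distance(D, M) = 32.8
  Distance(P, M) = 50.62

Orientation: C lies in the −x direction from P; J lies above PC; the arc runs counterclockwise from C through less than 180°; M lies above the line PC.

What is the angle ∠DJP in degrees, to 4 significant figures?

15.11°

Checks: |PC| = 38.50 ✓; |JD| = 13.30 ✓; ∠(JD, DM) = 90.00° ✓; |DM| = 32.80 ✓; |PM| = 50.62 ✓.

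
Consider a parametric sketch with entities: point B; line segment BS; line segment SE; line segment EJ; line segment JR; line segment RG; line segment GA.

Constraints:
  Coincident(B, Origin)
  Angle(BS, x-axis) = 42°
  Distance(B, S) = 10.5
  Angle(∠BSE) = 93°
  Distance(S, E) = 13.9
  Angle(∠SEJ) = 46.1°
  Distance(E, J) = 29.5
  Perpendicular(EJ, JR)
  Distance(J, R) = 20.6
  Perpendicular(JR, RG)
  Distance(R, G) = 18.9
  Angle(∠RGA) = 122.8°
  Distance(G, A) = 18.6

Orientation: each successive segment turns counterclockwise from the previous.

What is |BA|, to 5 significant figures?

17.148

B is at the origin; BS runs at 42.0° with length 10.5, so S = (7.8030, 7.0259). ∠BSE = 93.0° gives SE at 129.00° from the x-axis; with |SE| = 13.9, E = (-0.94453, 17.828). ∠SEJ = 46.1° gives EJ at -97.100° from the x-axis; with |EJ| = 29.5, J = (-4.5908, -11.446). The perpendicularity gives JR at right angles to EJ, so JR runs at -7.1000°; with |JR| = 20.6, R = (15.851, -13.992). JR ⟂ RG, so RG runs at 82.900°; with |RG| = 18.9, G = (18.187, 4.7633). ∠RGA = 122.8° gives GA at 140.10° from the x-axis; with |GA| = 18.6, A = (3.9181, 16.694). Then |BA| = |A − B| = 17.148.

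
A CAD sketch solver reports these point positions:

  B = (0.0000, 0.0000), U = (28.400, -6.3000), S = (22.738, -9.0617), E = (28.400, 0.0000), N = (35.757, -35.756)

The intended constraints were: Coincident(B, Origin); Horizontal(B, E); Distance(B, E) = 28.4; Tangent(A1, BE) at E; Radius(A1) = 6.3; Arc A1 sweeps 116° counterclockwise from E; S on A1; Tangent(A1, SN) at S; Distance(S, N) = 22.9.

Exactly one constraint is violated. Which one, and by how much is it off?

Distance(S, N) = 22.9 — off by 6.80.

B = (0.00, 0.00) ✓; B.y = 0.00, E.y = 0.00 ✓; |BE| = 28.40 ✓; ∠(UE, EB) = 90.00° ✓; |UE| = 6.300 ✓; bearing(U→S) − bearing(U→E) = 116.0° ✓; |US| = 6.300 ✓; ∠(US, SN) = 90.00° ✓; |SN| = 29.70 ✗.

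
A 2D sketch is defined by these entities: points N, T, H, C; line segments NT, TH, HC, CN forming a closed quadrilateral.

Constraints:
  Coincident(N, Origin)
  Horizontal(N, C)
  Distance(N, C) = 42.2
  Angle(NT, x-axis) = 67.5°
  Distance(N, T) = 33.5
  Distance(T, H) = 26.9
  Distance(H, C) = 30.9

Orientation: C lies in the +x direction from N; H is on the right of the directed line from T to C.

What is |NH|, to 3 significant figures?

12.3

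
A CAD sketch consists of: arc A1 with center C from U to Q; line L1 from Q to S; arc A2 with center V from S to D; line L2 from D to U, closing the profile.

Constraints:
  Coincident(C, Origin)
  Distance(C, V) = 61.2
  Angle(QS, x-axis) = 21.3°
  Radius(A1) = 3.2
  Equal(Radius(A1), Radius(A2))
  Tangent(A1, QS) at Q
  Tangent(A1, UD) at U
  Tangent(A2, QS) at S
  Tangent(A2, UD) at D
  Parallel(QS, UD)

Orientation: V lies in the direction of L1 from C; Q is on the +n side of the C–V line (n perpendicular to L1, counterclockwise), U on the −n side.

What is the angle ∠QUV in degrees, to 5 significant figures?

87.007°

The slot axis is L1's direction at 21.3°, so u = (cos 21.3°, sin 21.3°) = (0.93169, 0.36325) and n = (−sin 21.3°, cos 21.3°) = (-0.36325, 0.93169). C is at the origin and V lies 61.2 along u from C, so V = 61.2·u = (57.020, 22.231). Tangency of A1 to both parallel lines with radius 3.2 puts Q and U at C ± 3.2·n: Q = (-1.1624, 2.9814), U = (1.1624, -2.9814). Then cos ∠QUV = UQ·UV / (|UQ||UV|), giving 87.007°.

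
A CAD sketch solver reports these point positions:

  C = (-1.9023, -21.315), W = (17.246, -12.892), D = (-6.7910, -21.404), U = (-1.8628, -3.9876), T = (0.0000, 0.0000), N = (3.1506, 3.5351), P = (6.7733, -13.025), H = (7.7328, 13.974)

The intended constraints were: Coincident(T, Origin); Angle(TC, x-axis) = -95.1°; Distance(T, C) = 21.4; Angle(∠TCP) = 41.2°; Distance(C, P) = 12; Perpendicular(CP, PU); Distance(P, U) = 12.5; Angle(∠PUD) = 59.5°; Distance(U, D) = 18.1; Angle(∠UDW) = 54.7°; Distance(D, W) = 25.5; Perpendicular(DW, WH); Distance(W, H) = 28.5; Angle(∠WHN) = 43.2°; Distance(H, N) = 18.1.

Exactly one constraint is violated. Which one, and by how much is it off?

Distance(H, N) = 18.1 — off by 6.70.

T = (0.00, 0.00) ✓; TC at -95.10° ✓; |TC| = 21.40 ✓; ∠TCP = 41.20° ✓; |CP| = 12.00 ✓; ∠(CP, PU) = 90.00° ✓; |PU| = 12.50 ✓; ∠PUD = 59.50° ✓; |UD| = 18.10 ✓; ∠UDW = 54.70° ✓; |DW| = 25.50 ✓; ∠(DW, WH) = 90.00° ✓; |WH| = 28.50 ✓; ∠WHN = 43.20° ✓; |HN| = 11.40 ✗.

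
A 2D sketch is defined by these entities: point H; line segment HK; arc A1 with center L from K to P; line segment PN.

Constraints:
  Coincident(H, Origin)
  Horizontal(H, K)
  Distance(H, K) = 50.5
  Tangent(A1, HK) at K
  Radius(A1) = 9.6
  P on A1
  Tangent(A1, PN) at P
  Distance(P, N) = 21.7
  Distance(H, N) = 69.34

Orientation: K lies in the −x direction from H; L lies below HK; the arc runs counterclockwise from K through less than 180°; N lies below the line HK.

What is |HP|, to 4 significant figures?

60.64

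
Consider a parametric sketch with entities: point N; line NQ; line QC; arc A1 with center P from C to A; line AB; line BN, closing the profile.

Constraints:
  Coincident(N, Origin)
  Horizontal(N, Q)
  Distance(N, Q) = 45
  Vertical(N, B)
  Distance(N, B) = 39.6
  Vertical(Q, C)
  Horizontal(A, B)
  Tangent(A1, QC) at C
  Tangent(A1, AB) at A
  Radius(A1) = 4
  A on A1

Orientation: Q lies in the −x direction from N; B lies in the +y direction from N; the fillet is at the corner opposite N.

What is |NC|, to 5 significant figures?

57.379

The virtual corner opposite N is at (-45.000, 39.600). Since A1 is tangent to QC there, PC ⟂ QC and tangency of A1 to AB means the radius PA is perpendicular to AB, with radius 4.0, so the center P sits 4.0 in from both sides at P = (-41.000, 35.600). That places the tangent points at C = (-45.000, 35.600) on QC and A = (-41.000, 39.600) on AB. Then |NC| = |C − N| = 57.379.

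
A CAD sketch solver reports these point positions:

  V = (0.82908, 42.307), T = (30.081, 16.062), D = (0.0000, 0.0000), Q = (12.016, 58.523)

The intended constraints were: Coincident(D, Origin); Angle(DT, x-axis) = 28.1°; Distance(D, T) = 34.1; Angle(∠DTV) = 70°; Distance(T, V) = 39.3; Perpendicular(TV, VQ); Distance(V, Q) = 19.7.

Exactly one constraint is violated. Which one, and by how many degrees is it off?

Perpendicular(TV, VQ) — off by 7.30°.

D = (0.00, 0.00) ✓; DT at 28.10° ✓; |DT| = 34.10 ✓; ∠DTV = 70.00° ✓; |TV| = 39.30 ✓; ∠(TV, VQ) = 82.70° ✗; |VQ| = 19.70 ✓.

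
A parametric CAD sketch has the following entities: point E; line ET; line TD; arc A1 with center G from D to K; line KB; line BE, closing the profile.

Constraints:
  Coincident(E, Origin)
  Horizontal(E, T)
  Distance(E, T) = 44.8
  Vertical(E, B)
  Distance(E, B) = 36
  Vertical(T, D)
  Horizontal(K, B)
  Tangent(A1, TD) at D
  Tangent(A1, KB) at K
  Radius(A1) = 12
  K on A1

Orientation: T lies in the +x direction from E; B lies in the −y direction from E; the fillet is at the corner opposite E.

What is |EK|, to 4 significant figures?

48.70

The virtual corner opposite E is at (44.80, -36.00). Since A1 is tangent to TD there, GD ⟂ TD and tangency of A1 to KB means the radius GK is perpendicular to KB, with radius 12.0, so the center G sits 12.0 in from both sides at G = (32.80, -24.00). That places the tangent points at D = (44.80, -24.00) on TD and K = (32.80, -36.00) on KB. Then |EK| = |K − E| = 48.70.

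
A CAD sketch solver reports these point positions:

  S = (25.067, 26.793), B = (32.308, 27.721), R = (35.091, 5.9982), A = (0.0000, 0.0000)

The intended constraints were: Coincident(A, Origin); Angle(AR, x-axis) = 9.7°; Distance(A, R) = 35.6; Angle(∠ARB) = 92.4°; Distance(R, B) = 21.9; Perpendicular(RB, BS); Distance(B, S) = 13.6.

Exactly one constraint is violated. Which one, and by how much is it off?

Distance(B, S) = 13.6 — off by 6.30.

A = (0.00, 0.00) ✓; AR at 9.700° ✓; |AR| = 35.60 ✓; ∠ARB = 92.40° ✓; |RB| = 21.90 ✓; ∠(RB, BS) = 90.00° ✓; |BS| = 7.300 ✗.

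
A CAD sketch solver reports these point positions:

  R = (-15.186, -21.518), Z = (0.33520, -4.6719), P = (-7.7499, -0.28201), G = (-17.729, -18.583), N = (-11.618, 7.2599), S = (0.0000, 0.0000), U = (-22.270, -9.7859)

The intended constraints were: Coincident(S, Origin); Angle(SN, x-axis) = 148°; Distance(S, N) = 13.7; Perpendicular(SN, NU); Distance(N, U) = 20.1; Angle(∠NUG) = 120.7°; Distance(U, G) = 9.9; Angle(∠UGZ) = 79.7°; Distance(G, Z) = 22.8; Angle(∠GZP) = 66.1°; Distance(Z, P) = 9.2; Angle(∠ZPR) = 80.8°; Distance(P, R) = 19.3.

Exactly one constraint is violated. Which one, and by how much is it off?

Distance(P, R) = 19.3 — off by 3.20.

S = (0.00, 0.00) ✓; SN at 148.0° ✓; |SN| = 13.70 ✓; ∠(SN, NU) = 90.00° ✓; |NU| = 20.10 ✓; ∠NUG = 120.7° ✓; |UG| = 9.900 ✓; ∠UGZ = 79.70° ✓; |GZ| = 22.80 ✓; ∠GZP = 66.10° ✓; |ZP| = 9.200 ✓; ∠ZPR = 80.80° ✓; |PR| = 22.50 ✗.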